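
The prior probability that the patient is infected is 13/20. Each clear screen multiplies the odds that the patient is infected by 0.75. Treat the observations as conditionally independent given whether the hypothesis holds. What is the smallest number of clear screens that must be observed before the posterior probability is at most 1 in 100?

Prior odds: 0.65 ÷ 0.35 = 13/7.
Likelihood ratio per clear screen = 0.75.
Target posterior odds = 0.01/0.99 = 1/99.
Need (13/7) × 0.75ⁿ ≤ 1/99, i.e. 0.75ⁿ ≤ 7/1287.
0.75¹⁸ ≈0.00563771 is still above 7/1287 but 0.75¹⁹ ≈0.00422828 is at or below it, so n = 19.

19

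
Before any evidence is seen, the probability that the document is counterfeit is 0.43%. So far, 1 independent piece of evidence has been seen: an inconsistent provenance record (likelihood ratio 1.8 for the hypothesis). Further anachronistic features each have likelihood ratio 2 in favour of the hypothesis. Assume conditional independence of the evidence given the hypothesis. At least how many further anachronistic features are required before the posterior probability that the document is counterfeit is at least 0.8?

Prior odds = 0.0043/0.9957 = 43/9957.
Bayes factor of the evidence already in hand = 1.8.
Odds after that evidence = (43/9957) × 1.8 = 129/16595.
Target odds = 0.8/0.2 = 4.
Need 2ⁿ ≥ 4 ÷ (129/16595) = 66380/129.
2⁹ = 512 falls short of 66380/129 but 2¹⁰ = 1024 reaches it, so n = 10.

10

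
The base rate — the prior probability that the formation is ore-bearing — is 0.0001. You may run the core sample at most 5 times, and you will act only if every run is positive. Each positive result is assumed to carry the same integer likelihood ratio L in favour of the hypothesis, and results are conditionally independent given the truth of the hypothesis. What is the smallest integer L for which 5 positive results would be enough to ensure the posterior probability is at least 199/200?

19

Prior odds = 0.0001/0.9999 = 1/9999.
Target odds = 0.995/0.005 = 199.
Need L⁵ ≥ 199 ÷ (1/9999) = 1989801.
18⁵ = 1889568 < 1989801 ≤ 2476099 = 19⁵, so L = 19.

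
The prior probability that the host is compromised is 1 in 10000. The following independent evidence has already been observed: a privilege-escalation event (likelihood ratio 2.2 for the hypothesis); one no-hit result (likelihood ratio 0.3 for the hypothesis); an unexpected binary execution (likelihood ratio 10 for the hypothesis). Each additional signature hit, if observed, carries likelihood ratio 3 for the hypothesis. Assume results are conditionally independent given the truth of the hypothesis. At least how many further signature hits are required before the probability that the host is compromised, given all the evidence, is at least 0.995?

12

Prior odds = 0.0001/0.9999 = 1/9999.
Combined Bayes factor of the evidence already in hand = 2.2 × 0.3 × 10 = 6.6.
Odds after that evidence = (1/9999) × 6.6 = 1/1515.
Target odds = 0.995/0.005 = 199.
Need 3ⁿ ≥ 199 ÷ (1/1515) = 301485.
3¹¹ = 177147 falls short of 301485 but 3¹² = 531441 reaches it, so n = 12.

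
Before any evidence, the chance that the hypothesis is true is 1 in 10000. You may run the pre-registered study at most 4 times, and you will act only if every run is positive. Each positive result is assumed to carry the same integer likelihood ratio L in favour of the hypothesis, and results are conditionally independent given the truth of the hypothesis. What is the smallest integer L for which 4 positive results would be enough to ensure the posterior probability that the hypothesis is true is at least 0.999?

Prior odds = 0.0001/0.9999 = 1/9999.
Target odds = 0.999/0.001 = 999.
Need L⁴ ≥ 999 ÷ (1/9999) = 9989001.
56⁴ = 9834496 < 9989001 ≤ 10556001 = 57⁴, so L = 57.

57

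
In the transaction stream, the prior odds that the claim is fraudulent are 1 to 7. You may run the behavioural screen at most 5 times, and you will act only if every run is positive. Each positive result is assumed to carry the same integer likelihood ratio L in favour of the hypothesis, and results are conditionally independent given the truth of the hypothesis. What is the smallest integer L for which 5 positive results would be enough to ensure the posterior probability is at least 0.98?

4

Prior odds = 1/7.
Target odds = 0.98/0.02 = 49.
Need L⁵ ≥ 49 ÷ (1/7) = 343.
3⁵ = 243 < 343 ≤ 1024 = 4⁵, so L = 4.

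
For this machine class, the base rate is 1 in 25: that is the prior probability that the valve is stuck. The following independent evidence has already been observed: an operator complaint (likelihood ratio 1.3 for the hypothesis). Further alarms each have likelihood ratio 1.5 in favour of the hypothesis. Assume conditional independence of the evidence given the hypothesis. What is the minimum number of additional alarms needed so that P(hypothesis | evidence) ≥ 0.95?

Prior odds = 0.04/0.96 = 1/24.
Bayes factor of the evidence already in hand = 1.3.
Odds after that evidence = (1/24) × 1.3 = 13/240.
Target odds = 0.95/0.05 = 19.
Need 1.5ⁿ ≥ 19 ÷ (13/240) = 4560/13.
1.5¹⁴ = 4782969/16384 falls short of 4560/13 but 1.5¹⁵ = 14348907/32768 reaches it, so n = 15.

15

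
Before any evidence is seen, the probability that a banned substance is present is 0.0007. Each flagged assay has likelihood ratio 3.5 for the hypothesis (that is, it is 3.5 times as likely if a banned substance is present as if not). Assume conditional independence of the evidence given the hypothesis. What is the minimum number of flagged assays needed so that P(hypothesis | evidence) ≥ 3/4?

Prior odds = 0.0007/0.9993 = 7/9993.
Likelihood ratio per flagged assay = 3.5.
Target posterior odds = 0.75/0.25 = 3.
Need (7/9993) × 3.5ⁿ ≥ 3, i.e. 3.5ⁿ ≥ 29979/7.
3.5⁶ = 1838.265625 falls short of 29979/7 but 3.5⁷ = 823543/128 reaches it, so n = 7.

7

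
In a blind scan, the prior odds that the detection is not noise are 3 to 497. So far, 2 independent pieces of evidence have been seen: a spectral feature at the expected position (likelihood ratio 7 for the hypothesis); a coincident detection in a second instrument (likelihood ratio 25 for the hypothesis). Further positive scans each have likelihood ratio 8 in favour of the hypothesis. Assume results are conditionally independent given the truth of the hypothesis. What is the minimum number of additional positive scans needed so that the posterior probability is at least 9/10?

Prior odds = 3/497.
Combined Bayes factor of the evidence already in hand = 7 × 25 = 175.
Odds after that evidence = (3/497) × 175 = 75/71.
Target odds = 0.9/0.1 = 9.
Need 8ⁿ ≥ 9 ÷ (75/71) = 8.52.
8¹ = 8 falls short of 8.52 but 8² = 64 reaches it, so n = 2.

2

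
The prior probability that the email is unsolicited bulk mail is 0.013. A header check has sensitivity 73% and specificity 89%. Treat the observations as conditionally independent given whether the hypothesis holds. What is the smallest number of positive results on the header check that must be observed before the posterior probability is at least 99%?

Prior odds: 0.013 ÷ 0.987 = 13/987.
False-positive rate = 1 − 0.89 = 0.11; likelihood ratio of a positive = 0.73/0.11 = 73/11.
Target odds: 0.99 ÷ 0.01 = 99.
Need (13/987) × (73/11)ⁿ ≥ 99, i.e. (73/11)ⁿ ≥ 97713/13.
(73/11)⁴ = 28398241/14641 falls short of 97713/13 but (73/11)⁵ ≈12872.1 reaches it, so n = 5.

5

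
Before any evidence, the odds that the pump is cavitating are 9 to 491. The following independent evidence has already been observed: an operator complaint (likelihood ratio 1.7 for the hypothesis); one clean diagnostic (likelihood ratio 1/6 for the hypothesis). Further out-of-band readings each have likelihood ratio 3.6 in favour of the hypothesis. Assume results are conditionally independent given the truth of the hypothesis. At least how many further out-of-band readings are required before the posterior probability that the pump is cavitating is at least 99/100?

8

Prior odds = 9/491.
Combined Bayes factor of the evidence already in hand = 1.7 × (1/6) = 17/60.
Odds after that evidence = (9/491) × 17/60 = 51/9820.
Target odds = 0.99/0.01 = 99.
Need 3.6ⁿ ≥ 99 ÷ (51/9820) = 324060/17.
3.6⁷ = 612220032/78125 falls short of 324060/17 but 3.6⁸ ≈28211.1 reaches it, so n = 8.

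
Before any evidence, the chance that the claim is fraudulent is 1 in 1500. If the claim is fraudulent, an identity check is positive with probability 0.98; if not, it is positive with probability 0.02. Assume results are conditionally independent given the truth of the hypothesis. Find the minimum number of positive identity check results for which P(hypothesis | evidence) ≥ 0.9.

3

Prior odds = (1/1500)/(1499/1500) = 1/1499.
Likelihood ratio of a positive = 0.98/0.02 = 49.
Target posterior odds = 0.9/0.1 = 9.
Require 49ⁿ ≥ 9 ÷ (1/1499) = 13491.
49² = 2401 falls short of 13491 but 49³ = 117649 reaches it, so n = 3.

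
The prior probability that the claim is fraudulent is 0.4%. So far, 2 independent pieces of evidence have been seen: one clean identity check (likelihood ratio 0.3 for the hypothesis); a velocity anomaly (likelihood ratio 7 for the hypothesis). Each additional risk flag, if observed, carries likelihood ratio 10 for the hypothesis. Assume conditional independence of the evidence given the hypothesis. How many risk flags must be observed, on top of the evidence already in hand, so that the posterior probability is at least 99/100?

Prior odds = 0.004/0.996 = 1/249.
Combined Bayes factor of the evidence already in hand = 0.3 × 7 = 2.1.
Odds after that evidence = (1/249) × 2.1 = 7/830.
Target odds = 0.99/0.01 = 99.
Need 10ⁿ ≥ 99 ÷ (7/830) = 82170/7.
10⁴ = 10000 falls short of 82170/7 but 10⁵ = 100000 reaches it, so n = 5.

5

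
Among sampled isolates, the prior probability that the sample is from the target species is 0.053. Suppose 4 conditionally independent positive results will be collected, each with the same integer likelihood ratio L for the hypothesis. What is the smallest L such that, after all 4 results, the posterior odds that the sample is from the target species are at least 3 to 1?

Prior odds = 0.053/0.947 = 53/947.
Target odds = 3.
Need L⁴ ≥ 3 ÷ (53/947) = 2841/53.
2⁴ = 16 < 2841/53 ≤ 81 = 3⁴, so L = 3.

3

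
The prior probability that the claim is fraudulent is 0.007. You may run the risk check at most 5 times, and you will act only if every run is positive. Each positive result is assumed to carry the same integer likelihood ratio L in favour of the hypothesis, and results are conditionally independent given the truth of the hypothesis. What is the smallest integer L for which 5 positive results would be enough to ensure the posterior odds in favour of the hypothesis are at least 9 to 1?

5

Prior odds = 0.007/0.993 = 7/993.
Target odds = 9.
Need L⁵ ≥ 9 ÷ (7/993) = 8937/7.
4⁵ = 1024 < 8937/7 ≤ 3125 = 5⁵, so L = 5.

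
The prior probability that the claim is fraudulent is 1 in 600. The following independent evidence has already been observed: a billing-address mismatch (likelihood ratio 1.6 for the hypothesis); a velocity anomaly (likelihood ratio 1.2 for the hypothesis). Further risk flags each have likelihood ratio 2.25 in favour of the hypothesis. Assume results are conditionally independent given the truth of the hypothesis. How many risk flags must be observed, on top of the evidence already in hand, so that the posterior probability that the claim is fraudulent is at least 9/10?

Prior odds = (1/600)/(599/600) = 1/599.
Combined Bayes factor of the evidence already in hand = 1.6 × 1.2 = 1.92.
Odds after that evidence = (1/599) × 1.92 = 48/14975.
Target odds = 0.9/0.1 = 9.
Need 2.25ⁿ ≥ 9 ÷ (48/14975) = 2807.8125.
2.25⁹ = 387420489/262144 falls short of 2807.8125 but 2.25¹⁰ ≈3325.26 reaches it, so n = 10.

10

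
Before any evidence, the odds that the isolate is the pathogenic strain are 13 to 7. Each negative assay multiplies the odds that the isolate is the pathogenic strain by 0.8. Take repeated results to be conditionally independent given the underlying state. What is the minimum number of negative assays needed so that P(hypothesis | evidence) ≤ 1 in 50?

Prior odds = 13/7.
Likelihood ratio per negative assay = 0.8.
Target odds: 0.02 ÷ 0.98 = 1/49.
Need (13/7) × 0.8ⁿ ≤ 1/49, i.e. 0.8ⁿ ≤ 1/91.
0.8²⁰ ≈0.0115292 is still above 1/91 but 0.8²¹ ≈0.00922337 is at or below it, so n = 21.

21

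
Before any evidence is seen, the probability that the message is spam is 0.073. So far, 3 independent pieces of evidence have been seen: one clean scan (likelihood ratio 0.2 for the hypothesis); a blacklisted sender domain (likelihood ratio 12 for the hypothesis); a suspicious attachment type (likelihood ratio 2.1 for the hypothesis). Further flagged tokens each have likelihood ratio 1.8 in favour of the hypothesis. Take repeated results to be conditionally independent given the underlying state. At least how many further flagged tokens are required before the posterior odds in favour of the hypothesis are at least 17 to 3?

5

Prior odds = 0.073/0.927 = 73/927.
Combined Bayes factor of the evidence already in hand = 0.2 × 12 × 2.1 = 5.04.
Odds after that evidence = (73/927) × 5.04 = 1022/2575.
Target odds = 17/3.
Need 1.8ⁿ ≥ 17/3 ÷ (1022/2575) = 43775/3066.
1.8⁴ = 10.4976 falls short of 43775/3066 but 1.8⁵ = 18.89568 reaches it, so n = 5.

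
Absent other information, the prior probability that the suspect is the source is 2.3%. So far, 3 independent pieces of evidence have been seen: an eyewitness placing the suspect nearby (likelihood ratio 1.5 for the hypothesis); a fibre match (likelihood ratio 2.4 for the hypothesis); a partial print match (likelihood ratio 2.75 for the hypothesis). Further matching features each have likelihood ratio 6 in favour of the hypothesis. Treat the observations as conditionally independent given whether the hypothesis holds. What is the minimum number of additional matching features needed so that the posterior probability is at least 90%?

3

Prior odds = 0.023/0.977 = 23/977.
Combined Bayes factor of the evidence already in hand = 1.5 × 2.4 × 2.75 = 9.9.
Odds after that evidence = (23/977) × 9.9 = 2277/9770.
Target odds = 0.9/0.1 = 9.
Need 6ⁿ ≥ 9 ÷ (2277/9770) = 9770/253.
6² = 36 falls short of 9770/253 but 6³ = 216 reaches it, so n = 3.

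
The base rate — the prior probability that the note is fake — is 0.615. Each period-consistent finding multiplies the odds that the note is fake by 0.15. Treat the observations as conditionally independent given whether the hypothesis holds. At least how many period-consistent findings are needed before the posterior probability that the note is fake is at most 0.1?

2

Prior odds: 0.615 ÷ 0.385 = 123/77.
Likelihood ratio per period-consistent finding = 0.15.
Target odds: 0.1 ÷ 0.9 = 1/9.
Require 0.15ⁿ ≤ 1/9 ÷ (123/77) = 77/1107.
0.15¹ = 0.15 is still above 77/1107 but 0.15² = 0.0225 is at or below it, so n = 2.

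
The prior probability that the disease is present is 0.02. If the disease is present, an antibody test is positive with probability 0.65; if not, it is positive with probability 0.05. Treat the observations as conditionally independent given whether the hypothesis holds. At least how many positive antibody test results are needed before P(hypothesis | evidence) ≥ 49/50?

4

Prior odds = 0.02/0.98 = 1/49.
Likelihood ratio of a positive = 0.65/0.05 = 13.
Target posterior odds = 0.98/0.02 = 49.
Require 13ⁿ ≥ 49 ÷ (1/49) = 2401.
13³ = 2197 falls short of 2401 but 13⁴ = 28561 reaches it, so n = 4.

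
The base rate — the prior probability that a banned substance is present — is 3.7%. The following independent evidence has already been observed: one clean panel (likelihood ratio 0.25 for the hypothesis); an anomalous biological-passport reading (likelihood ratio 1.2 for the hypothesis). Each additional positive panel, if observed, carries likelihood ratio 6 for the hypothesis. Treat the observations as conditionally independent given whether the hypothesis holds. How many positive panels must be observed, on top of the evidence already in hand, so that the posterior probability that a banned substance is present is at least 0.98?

5

Prior odds = 0.037/0.963 = 37/963.
Combined Bayes factor of the evidence already in hand = 0.25 × 1.2 = 0.3.
Odds after that evidence = (37/963) × 0.3 = 37/3210.
Target odds = 0.98/0.02 = 49.
Need 6ⁿ ≥ 49 ÷ (37/3210) = 157290/37.
6⁴ = 1296 falls short of 157290/37 but 6⁵ = 7776 reaches it, so n = 5.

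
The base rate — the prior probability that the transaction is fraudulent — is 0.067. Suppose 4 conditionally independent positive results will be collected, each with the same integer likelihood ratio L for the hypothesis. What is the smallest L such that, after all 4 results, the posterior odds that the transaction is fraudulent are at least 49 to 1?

6

Prior odds = 0.067/0.933 = 67/933.
Target odds = 49.
Need L⁴ ≥ 49 ÷ (67/933) = 45717/67.
5⁴ = 625 < 45717/67 ≤ 1296 = 6⁴, so L = 6.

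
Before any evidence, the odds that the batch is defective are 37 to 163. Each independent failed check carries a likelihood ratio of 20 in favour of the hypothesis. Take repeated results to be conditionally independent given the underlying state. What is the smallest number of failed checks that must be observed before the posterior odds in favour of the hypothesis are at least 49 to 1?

Prior odds = 37/163.
Likelihood ratio per failed check = 20.
Target odds = 49.
Require 20ⁿ ≥ 49 ÷ (37/163) = 7987/37.
20¹ = 20 falls short of 7987/37 but 20² = 400 reaches it, so n = 2.

2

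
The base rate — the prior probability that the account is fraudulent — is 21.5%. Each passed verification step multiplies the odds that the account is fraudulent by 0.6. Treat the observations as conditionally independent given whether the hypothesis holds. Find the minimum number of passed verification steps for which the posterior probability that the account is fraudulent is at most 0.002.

Prior odds = 0.215/0.785 = 43/157.
Likelihood ratio per passed verification step = 0.6.
Target odds: 0.002 ÷ 0.998 = 1/499.
Need (43/157) × 0.6ⁿ ≤ 1/499, i.e. 0.6ⁿ ≤ 157/21457.
0.6⁹ = 19683/1953125 is still above 157/21457 but 0.6¹⁰ = 59049/9765625 is at or below it, so n = 10.

10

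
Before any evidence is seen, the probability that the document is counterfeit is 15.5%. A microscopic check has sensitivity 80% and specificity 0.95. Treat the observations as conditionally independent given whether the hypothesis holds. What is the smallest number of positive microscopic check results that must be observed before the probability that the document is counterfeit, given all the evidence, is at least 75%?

Prior odds: 0.155 ÷ 0.845 = 31/169.
False-positive rate = 1 − 0.95 = 0.05; likelihood ratio of a positive = 0.8/0.05 = 16.
Target odds: 0.75 ÷ 0.25 = 3.
Require 16ⁿ ≥ 3 ÷ (31/169) = 507/31.
16¹ = 16 falls short of 507/31 but 16² = 256 reaches it, so n = 2.

2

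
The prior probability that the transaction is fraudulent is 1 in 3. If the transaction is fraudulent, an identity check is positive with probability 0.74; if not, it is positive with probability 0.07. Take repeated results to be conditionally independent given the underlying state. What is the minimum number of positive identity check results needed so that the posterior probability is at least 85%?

2

Prior odds: (1/3) ÷ (2/3) = 0.5.
Likelihood ratio of a positive = 0.74/0.07 = 74/7.
Target posterior odds = 0.85/0.15 = 17/3.
Require (74/7)ⁿ ≥ 17/3 ÷ 0.5 = 34/3.
(74/7)¹ = 74/7 falls short of 34/3 but (74/7)² = 5476/49 reaches it, so n = 2.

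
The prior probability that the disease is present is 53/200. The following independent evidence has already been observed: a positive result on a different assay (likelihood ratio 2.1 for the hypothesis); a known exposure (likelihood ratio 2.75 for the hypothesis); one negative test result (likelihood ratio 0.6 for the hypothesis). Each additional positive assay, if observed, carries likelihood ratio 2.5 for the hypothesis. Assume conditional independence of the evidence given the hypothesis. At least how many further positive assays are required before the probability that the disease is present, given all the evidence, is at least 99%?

Prior odds = 0.265/0.735 = 53/147.
Combined Bayes factor of the evidence already in hand = 2.1 × 2.75 × 0.6 = 3.465.
Odds after that evidence = (53/147) × 3.465 = 1749/1400.
Target odds = 0.99/0.01 = 99.
Need 2.5ⁿ ≥ 99 ÷ (1749/1400) = 4200/53.
2.5⁴ = 39.0625 falls short of 4200/53 but 2.5⁵ = 97.65625 reaches it, so n = 5.

5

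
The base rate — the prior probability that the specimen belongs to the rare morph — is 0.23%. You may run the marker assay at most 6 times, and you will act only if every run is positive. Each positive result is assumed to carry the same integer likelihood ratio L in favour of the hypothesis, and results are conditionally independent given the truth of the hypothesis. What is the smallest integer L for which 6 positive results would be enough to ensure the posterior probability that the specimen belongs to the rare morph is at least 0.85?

Prior odds = 0.0023/0.9977 = 23/9977.
Target odds = 0.85/0.15 = 17/3.
Need L⁶ ≥ 17/3 ÷ (23/9977) = 169609/69.
3⁶ = 729 < 169609/69 ≤ 4096 = 4⁶, so L = 4.

4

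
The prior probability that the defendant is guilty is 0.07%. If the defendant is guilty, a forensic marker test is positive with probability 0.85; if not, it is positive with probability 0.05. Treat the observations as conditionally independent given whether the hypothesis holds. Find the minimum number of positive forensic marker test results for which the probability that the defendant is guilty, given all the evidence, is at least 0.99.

Prior odds: 0.0007 ÷ 0.9993 = 7/9993.
Likelihood ratio of a positive = 0.85/0.05 = 17.
Target odds: 0.99 ÷ 0.01 = 99.
Require 17ⁿ ≥ 99 ÷ (7/9993) = 989307/7.
17⁴ = 83521 falls short of 989307/7 but 17⁵ = 1419857 reaches it, so n = 5.

5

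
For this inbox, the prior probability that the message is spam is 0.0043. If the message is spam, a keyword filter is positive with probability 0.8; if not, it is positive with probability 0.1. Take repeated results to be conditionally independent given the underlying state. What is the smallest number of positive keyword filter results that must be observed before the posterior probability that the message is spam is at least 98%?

Prior odds = 0.0043/0.9957 = 43/9957.
Likelihood ratio of a positive = 0.8/0.1 = 8.
Target odds: 0.98 ÷ 0.02 = 49.
Require 8ⁿ ≥ 49 ÷ (43/9957) = 487893/43.
8⁴ = 4096 falls short of 487893/43 but 8⁵ = 32768 reaches it, so n = 5.

5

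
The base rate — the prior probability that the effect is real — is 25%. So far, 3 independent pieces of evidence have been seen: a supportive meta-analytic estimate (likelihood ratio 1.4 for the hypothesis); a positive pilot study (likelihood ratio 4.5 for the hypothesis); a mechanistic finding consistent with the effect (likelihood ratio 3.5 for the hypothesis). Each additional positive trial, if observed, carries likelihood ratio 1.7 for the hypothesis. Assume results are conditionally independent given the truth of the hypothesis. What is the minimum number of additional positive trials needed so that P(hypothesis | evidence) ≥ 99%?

5

Prior odds = 0.25/0.75 = 1/3.
Combined Bayes factor of the evidence already in hand = 1.4 × 4.5 × 3.5 = 22.05.
Odds after that evidence = (1/3) × 22.05 = 7.35.
Target odds = 0.99/0.01 = 99.
Need 1.7ⁿ ≥ 99 ÷ 7.35 = 660/49.
1.7⁴ = 8.3521 falls short of 660/49 but 1.7⁵ = 1419857/100000 reaches it, so n = 5.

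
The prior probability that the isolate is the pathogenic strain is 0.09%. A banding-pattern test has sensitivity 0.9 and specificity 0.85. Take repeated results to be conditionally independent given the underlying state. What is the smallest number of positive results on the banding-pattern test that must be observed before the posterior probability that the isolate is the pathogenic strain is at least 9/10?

6

Prior odds = 0.0009/0.9991 = 9/9991.
False-positive rate = 1 − 0.85 = 0.15; likelihood ratio of a positive = 0.9/0.15 = 6.
Target posterior odds = 0.9/0.1 = 9.
Need (9/9991) × 6ⁿ ≥ 9, i.e. 6ⁿ ≥ 9991.
6⁵ = 7776 falls short of 9991 but 6⁶ = 46656 reaches it, so n = 6.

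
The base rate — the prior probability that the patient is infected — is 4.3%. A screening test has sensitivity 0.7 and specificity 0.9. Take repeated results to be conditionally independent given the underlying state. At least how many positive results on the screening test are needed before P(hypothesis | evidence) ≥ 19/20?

4

Prior odds: 0.043 ÷ 0.957 = 43/957.
False-positive rate = 1 − 0.9 = 0.1; likelihood ratio of a positive = 0.7/0.1 = 7.
Target odds: 0.95 ÷ 0.05 = 19.
Need (43/957) × 7ⁿ ≥ 19, i.e. 7ⁿ ≥ 18183/43.
7³ = 343 falls short of 18183/43 but 7⁴ = 2401 reaches it, so n = 4.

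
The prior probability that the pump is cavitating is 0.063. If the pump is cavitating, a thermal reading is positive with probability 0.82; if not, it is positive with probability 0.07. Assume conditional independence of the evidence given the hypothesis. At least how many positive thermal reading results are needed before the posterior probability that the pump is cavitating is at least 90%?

Prior odds = 0.063/0.937 = 63/937.
Likelihood ratio of a positive = 0.82/0.07 = 82/7.
Target posterior odds = 0.9/0.1 = 9.
Need (63/937) × (82/7)ⁿ ≥ 9, i.e. (82/7)ⁿ ≥ 937/7.
(82/7)¹ = 82/7 falls short of 937/7 but (82/7)² = 6724/49 reaches it, so n = 2.

2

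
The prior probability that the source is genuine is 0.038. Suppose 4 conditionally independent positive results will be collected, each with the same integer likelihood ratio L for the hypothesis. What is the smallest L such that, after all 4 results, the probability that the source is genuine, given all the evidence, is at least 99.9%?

13

Prior odds = 0.038/0.962 = 19/481.
Target odds = 0.999/0.001 = 999.
Need L⁴ ≥ 999 ÷ (19/481) = 480519/19.
12⁴ = 20736 < 480519/19 ≤ 28561 = 13⁴, so L = 13.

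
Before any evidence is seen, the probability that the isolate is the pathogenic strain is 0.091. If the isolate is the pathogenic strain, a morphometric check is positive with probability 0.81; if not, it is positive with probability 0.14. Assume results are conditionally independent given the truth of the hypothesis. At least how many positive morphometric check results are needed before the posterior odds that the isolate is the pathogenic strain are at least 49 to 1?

Prior odds = 0.091/0.909 = 91/909.
Likelihood ratio of a positive = 0.81/0.14 = 81/14.
Target odds = 49.
Require (81/14)ⁿ ≥ 49 ÷ (91/909) = 6363/13.
(81/14)³ = 531441/2744 falls short of 6363/13 but (81/14)⁴ = 43046721/38416 reaches it, so n = 4.

4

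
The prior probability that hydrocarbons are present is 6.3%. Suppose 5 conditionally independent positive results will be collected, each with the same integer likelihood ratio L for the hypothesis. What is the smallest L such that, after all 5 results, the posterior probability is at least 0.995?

Prior odds = 0.063/0.937 = 63/937.
Target odds = 0.995/0.005 = 199.
Need L⁵ ≥ 199 ÷ (63/937) = 186463/63.
4⁵ = 1024 < 186463/63 ≤ 3125 = 5⁵, so L = 5.

5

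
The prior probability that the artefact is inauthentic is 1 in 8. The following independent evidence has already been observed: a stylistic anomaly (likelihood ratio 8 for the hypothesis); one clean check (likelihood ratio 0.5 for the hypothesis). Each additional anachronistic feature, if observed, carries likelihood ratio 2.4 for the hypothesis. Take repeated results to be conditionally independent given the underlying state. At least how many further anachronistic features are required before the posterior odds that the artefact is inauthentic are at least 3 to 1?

Prior odds = 0.125/0.875 = 1/7.
Combined Bayes factor of the evidence already in hand = 8 × 0.5 = 4.
Odds after that evidence = (1/7) × 4 = 4/7.
Target odds = 3.
Need 2.4ⁿ ≥ 3 ÷ (4/7) = 5.25.
2.4¹ = 2.4 falls short of 5.25 but 2.4² = 5.76 reaches it, so n = 2.

2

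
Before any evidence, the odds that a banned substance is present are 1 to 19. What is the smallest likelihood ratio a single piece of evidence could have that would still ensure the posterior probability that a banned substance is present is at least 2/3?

38

Prior odds = 1/19.
Target odds = (2/3)/(1/3) = 2.
Required Bayes factor = 2 ÷ (1/19) = 38.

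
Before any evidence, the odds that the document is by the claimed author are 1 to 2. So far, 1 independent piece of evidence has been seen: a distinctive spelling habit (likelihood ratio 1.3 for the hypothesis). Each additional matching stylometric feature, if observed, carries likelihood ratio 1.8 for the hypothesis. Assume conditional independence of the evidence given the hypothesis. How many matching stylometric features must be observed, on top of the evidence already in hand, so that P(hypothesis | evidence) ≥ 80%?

4

Prior odds = 0.5.
Bayes factor of the evidence already in hand = 1.3.
Odds after that evidence = 0.5 × 1.3 = 0.65.
Target odds = 0.8/0.2 = 4.
Need 1.8ⁿ ≥ 4 ÷ 0.65 = 80/13.
1.8³ = 5.832 falls short of 80/13 but 1.8⁴ = 10.4976 reaches it, so n = 4.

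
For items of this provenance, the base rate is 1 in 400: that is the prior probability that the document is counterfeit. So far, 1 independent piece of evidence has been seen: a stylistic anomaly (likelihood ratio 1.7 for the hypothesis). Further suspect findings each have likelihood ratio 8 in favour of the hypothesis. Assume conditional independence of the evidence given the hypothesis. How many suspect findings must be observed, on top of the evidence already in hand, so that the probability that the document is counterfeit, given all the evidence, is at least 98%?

5

Prior odds = 0.0025/0.9975 = 1/399.
Bayes factor of the evidence already in hand = 1.7.
Odds after that evidence = (1/399) × 1.7 = 17/3990.
Target odds = 0.98/0.02 = 49.
Need 8ⁿ ≥ 49 ÷ (17/3990) = 195510/17.
8⁴ = 4096 falls short of 195510/17 but 8⁵ = 32768 reaches it, so n = 5.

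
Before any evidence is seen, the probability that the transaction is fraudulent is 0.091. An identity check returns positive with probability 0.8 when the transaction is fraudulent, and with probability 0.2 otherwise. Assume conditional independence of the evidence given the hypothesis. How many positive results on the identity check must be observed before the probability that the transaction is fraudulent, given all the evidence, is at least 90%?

4

Prior odds = 0.091/0.909 = 91/909.
Likelihood ratio of a positive result = 0.8/0.2 = 4.
Target odds: 0.9 ÷ 0.1 = 9.
Require 4ⁿ ≥ 9 ÷ (91/909) = 8181/91.
4³ = 64 falls short of 8181/91 but 4⁴ = 256 reaches it, so n = 4.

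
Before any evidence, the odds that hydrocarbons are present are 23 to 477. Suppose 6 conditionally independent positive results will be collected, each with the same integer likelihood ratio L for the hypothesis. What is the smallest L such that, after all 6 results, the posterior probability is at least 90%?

3

Prior odds = 23/477.
Target odds = 0.9/0.1 = 9.
Need L⁶ ≥ 9 ÷ (23/477) = 4293/23.
2⁶ = 64 < 4293/23 ≤ 729 = 3⁶, so L = 3.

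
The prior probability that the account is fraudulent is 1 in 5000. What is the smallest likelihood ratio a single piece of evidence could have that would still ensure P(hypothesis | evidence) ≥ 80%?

Prior odds = 0.0002/0.9998 = 1/4999.
Target odds = 0.8/0.2 = 4.
Required Bayes factor = 4 ÷ (1/4999) = 19996.

19996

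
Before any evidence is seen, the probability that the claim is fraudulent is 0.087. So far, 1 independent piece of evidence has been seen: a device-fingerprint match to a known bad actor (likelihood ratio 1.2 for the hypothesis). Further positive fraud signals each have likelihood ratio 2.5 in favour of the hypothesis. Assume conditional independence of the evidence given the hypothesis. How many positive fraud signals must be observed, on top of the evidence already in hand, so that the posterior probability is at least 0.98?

7

Prior odds = 0.087/0.913 = 87/913.
Bayes factor of the evidence already in hand = 1.2.
Odds after that evidence = (87/913) × 1.2 = 522/4565.
Target odds = 0.98/0.02 = 49.
Need 2.5ⁿ ≥ 49 ÷ (522/4565) = 223685/522.
2.5⁶ = 244.140625 falls short of 223685/522 but 2.5⁷ = 610.3515625 reaches it, so n = 7.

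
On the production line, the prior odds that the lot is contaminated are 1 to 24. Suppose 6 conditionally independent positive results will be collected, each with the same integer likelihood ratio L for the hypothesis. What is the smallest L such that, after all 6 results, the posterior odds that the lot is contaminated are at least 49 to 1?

4

Prior odds = 1/24.
Target odds = 49.
Need L⁶ ≥ 49 ÷ (1/24) = 1176.
3⁶ = 729 < 1176 ≤ 4096 = 4⁶, so L = 4.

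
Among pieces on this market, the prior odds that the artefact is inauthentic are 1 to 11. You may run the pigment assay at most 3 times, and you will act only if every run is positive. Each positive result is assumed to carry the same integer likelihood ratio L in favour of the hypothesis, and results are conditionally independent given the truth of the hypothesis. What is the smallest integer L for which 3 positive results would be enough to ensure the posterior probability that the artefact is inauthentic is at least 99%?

Prior odds = 1/11.
Target odds = 0.99/0.01 = 99.
Need L³ ≥ 99 ÷ (1/11) = 1089.
10³ = 1000 < 1089 ≤ 1331 = 11³, so L = 11.

11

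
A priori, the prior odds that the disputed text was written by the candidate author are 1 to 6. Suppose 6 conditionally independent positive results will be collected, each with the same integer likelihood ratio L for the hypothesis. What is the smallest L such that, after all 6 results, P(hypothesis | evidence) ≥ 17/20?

Prior odds = 1/6.
Target odds = 0.85/0.15 = 17/3.
Need L⁶ ≥ 17/3 ÷ (1/6) = 34.
1⁶ = 1 < 34 ≤ 64 = 2⁶, so L = 2.

2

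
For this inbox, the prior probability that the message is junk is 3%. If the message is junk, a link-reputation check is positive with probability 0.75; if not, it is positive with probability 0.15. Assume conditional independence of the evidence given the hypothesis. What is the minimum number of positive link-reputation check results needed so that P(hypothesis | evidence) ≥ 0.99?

Prior odds: 0.03 ÷ 0.97 = 3/97.
Likelihood ratio of a positive = 0.75/0.15 = 5.
Target posterior odds = 0.99/0.01 = 99.
Need (3/97) × 5ⁿ ≥ 99, i.e. 5ⁿ ≥ 3201.
5⁵ = 3125 falls short of 3201 but 5⁶ = 15625 reaches it, so n = 6.

6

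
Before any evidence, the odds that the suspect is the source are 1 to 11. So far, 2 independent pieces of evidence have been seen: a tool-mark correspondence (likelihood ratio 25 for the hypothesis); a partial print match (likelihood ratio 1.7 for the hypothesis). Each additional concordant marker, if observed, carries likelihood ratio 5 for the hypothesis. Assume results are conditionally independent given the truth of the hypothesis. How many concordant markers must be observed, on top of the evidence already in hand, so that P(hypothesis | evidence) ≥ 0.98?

Prior odds = 1/11.
Combined Bayes factor of the evidence already in hand = 25 × 1.7 = 42.5.
Odds after that evidence = (1/11) × 42.5 = 85/22.
Target odds = 0.98/0.02 = 49.
Need 5ⁿ ≥ 49 ÷ (85/22) = 1078/85.
5¹ = 5 falls short of 1078/85 but 5² = 25 reaches it, so n = 2.

2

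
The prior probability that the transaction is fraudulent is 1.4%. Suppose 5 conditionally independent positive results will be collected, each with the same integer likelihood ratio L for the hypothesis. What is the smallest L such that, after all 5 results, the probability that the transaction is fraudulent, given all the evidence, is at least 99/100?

Prior odds = 0.014/0.986 = 7/493.
Target odds = 0.99/0.01 = 99.
Need L⁵ ≥ 99 ÷ (7/493) = 48807/7.
5⁵ = 3125 < 48807/7 ≤ 7776 = 6⁵, so L = 6.

6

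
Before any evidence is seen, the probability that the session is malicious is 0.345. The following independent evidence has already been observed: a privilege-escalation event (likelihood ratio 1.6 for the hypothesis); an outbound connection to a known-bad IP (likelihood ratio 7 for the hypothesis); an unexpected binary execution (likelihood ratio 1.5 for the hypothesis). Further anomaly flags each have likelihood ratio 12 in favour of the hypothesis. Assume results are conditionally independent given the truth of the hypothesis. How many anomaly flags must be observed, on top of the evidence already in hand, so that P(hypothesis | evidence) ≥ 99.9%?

2

Prior odds = 0.345/0.655 = 69/131.
Combined Bayes factor of the evidence already in hand = 1.6 × 7 × 1.5 = 16.8.
Odds after that evidence = (69/131) × 16.8 = 5796/655.
Target odds = 0.999/0.001 = 999.
Need 12ⁿ ≥ 999 ÷ (5796/655) = 72705/644.
12¹ = 12 falls short of 72705/644 but 12² = 144 reaches it, so n = 2.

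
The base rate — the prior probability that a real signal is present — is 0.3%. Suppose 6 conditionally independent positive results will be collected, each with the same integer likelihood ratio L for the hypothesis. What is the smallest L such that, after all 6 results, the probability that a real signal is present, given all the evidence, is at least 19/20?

5

Prior odds = 0.003/0.997 = 3/997.
Target odds = 0.95/0.05 = 19.
Need L⁶ ≥ 19 ÷ (3/997) = 18943/3.
4⁶ = 4096 < 18943/3 ≤ 15625 = 5⁶, so L = 5.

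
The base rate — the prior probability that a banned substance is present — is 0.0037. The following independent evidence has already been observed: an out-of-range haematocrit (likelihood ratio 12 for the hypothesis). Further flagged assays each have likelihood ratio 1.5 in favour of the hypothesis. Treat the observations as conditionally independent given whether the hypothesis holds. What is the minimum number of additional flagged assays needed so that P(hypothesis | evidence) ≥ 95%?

Prior odds = 0.0037/0.9963 = 37/9963.
Bayes factor of the evidence already in hand = 12.
Odds after that evidence = (37/9963) × 12 = 148/3321.
Target odds = 0.95/0.05 = 19.
Need 1.5ⁿ ≥ 19 ÷ (148/3321) = 63099/148.
1.5¹⁴ = 4782969/16384 falls short of 63099/148 but 1.5¹⁵ = 14348907/32768 reaches it, so n = 15.

15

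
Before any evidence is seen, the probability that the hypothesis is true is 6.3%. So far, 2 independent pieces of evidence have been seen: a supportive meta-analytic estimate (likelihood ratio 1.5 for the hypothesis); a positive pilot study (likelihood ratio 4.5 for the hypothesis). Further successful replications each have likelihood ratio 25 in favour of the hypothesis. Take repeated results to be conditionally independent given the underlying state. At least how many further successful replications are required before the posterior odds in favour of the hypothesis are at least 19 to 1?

2

Prior odds = 0.063/0.937 = 63/937.
Combined Bayes factor of the evidence already in hand = 1.5 × 4.5 = 6.75.
Odds after that evidence = (63/937) × 6.75 = 1701/3748.
Target odds = 19.
Need 25ⁿ ≥ 19 ÷ (1701/3748) = 71212/1701.
25¹ = 25 falls short of 71212/1701 but 25² = 625 reaches it, so n = 2.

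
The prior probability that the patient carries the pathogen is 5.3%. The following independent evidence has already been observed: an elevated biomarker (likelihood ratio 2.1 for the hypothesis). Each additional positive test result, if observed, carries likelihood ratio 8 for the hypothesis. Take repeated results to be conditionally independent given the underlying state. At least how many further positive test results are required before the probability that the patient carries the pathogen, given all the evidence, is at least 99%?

4

Prior odds = 0.053/0.947 = 53/947.
Bayes factor of the evidence already in hand = 2.1.
Odds after that evidence = (53/947) × 2.1 = 1113/9470.
Target odds = 0.99/0.01 = 99.
Need 8ⁿ ≥ 99 ÷ (1113/9470) = 312510/371.
8³ = 512 falls short of 312510/371 but 8⁴ = 4096 reaches it, so n = 4.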